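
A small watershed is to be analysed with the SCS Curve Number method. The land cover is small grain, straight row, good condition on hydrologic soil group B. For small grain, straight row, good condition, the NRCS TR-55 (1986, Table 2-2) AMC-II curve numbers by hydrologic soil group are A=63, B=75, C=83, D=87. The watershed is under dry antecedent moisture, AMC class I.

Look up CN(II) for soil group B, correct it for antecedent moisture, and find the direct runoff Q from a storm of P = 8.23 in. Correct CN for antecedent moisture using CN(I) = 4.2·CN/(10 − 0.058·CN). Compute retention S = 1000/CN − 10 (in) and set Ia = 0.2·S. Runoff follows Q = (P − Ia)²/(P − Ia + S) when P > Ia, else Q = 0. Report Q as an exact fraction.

Q = 1751338801/578648700 in ≈ 3.027 in

NRCS table: small grain, straight row, good condition, soil group B → CN(II) = 75
CN(I) from CN(II)=75: (4.2·75)/(10 − 0.058·75) = 6300/113 ≈ 55.752
Max retention: S = 1000/(6300/113) − 10 = 500/63 in (≈ 7.937 in)
Ia = 0.2S: 0.2·7.937 = 1.587 in (exactly 100/63)
Excess rainfall: 8.230 − 1.587 = 6.643 in; P > Ia so Q > 0
Q: (41849/6300)² ÷ (91849/6300) = 1751338801/578648700 in (≈ 3.027 in)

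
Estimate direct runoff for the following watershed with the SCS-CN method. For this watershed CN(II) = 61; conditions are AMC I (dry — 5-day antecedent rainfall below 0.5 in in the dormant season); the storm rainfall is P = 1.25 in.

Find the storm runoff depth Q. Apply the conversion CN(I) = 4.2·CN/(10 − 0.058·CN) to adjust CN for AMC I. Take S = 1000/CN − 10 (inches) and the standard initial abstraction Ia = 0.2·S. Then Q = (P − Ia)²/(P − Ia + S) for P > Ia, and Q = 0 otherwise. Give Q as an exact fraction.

Q = 0 in ≈ 0.000 in

Adjust CN=61 to AMC I: 4.2·61/(10 − 0.058·61) → (1281/5) ÷ (3231/500) = 42700/1077 ≈ 39.647
S = 1000/(42700/1077) − 10 = 6500/427 in ≈ 15.222 in
Ia = 0.2·(6500/427) = 1300/427 in ≈ 3.044 in
P = 1.250 ≤ Ia = 3.044 in: entire storm abstracted, Q = 0.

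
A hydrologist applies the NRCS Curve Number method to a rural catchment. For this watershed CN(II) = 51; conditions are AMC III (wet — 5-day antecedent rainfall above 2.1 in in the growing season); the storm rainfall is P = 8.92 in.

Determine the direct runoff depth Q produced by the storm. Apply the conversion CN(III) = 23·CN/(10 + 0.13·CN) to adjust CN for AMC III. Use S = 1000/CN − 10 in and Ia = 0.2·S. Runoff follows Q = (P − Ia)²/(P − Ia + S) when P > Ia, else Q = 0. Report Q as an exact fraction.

Q = 56206452241/10544654175 in ≈ 5.330 in

Adjust CN=51 to AMC III: 23·51/(10 + 0.13·51) → 1173 ÷ (1663/100) = 117300/1663 ≈ 70.535
Retention S: 1000/CN − 10 with CN=70.535 → S = 4900/1173 ≈ 4.177 in
Ia = 0.2·(4900/1173) = 980/1173 in ≈ 0.835 in
Excess rainfall: 8.920 − 0.835 = 8.085 in; P > Ia so Q > 0
Q: (237079/29325)² ÷ (359579/29325) = 56206452241/10544654175 in (≈ 5.330 in)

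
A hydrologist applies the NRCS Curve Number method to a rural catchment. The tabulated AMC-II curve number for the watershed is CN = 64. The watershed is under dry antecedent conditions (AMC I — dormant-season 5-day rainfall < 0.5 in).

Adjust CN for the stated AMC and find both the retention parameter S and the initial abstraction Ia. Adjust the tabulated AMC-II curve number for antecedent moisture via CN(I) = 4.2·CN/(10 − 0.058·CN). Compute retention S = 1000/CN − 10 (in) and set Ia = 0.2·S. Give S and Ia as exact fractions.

CN(I) from CN(II)=64: (4.2·64)/(10 − 0.058·64) = 5600/131 ≈ 42.748
S = 1000/(5600/131) − 10 = 375/28 in ≈ 13.393 in
Ia = 0.2S: 0.2·13.393 = 2.679 in (exactly 75/28)

S = 375/28 in ≈ 13.393 in; Ia = 75/28 in ≈ 2.679 in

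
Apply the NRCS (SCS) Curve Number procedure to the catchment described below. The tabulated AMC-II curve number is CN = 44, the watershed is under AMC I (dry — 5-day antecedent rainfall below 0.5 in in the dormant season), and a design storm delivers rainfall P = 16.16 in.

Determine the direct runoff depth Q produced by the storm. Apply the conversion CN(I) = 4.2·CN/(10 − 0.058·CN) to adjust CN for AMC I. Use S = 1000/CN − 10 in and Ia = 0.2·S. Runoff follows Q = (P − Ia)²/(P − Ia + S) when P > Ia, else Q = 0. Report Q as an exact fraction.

Adjust CN=44 to AMC I: 4.2·44/(10 − 0.058·44) → (924/5) ÷ (931/125) = 3300/133 ≈ 24.812
Max retention: S = 1000/(3300/133) − 10 = 1000/33 in (≈ 30.303 in)
Ia = 0.2·(1000/33) = 200/33 in ≈ 6.061 in
P − Ia = 16.160 − 6.061 = 8332/825 ≈ 10.099 in (> 0, runoff occurs)
Q = (8332/825)²/((8332/825) + 1000/33) = (69422224/680625)/(33332/825) = 17355556/6874725 in ≈ 2.525 in

Q = 17355556/6874725 in ≈ 2.525 in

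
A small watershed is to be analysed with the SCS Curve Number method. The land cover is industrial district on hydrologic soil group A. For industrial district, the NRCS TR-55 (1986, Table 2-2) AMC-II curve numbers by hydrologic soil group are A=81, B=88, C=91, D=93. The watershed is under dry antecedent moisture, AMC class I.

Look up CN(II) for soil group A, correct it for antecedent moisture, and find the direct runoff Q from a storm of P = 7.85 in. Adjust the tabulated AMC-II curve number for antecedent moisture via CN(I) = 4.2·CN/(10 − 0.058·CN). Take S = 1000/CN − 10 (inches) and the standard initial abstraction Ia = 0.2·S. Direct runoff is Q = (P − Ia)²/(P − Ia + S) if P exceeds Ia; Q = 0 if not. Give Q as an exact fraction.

NRCS table: industrial district, soil group A → CN(II) = 81
CN(I) from CN(II)=81: (4.2·81)/(10 − 0.058·81) = 170100/2651 ≈ 64.164
Max retention: S = 1000/(170100/2651) − 10 = 9500/1701 in (≈ 5.585 in)
Initial abstraction Ia = S/5 = (9500/1701)/5 = 1900/1701 ≈ 1.117 in
P − Ia = 7.850 − 1.117 = 229057/34020 ≈ 6.733 in (> 0, runoff occurs)
Runoff Q = (P−Ia)²/(P−Ia+S) = (6.733)²/(6.733+5.585) = 52467109249/14256319140 ≈ 3.680 in

Q = 52467109249/14256319140 in ≈ 3.680 in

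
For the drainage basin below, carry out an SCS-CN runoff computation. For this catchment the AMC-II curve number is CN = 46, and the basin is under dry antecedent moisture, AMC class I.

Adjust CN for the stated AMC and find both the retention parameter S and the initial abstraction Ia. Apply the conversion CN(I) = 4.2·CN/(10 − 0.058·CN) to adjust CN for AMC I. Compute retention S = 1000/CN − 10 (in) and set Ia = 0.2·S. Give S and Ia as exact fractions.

Adjust CN=46 to AMC I: 4.2·46/(10 − 0.058·46) → (966/5) ÷ (1833/250) = 16100/611 ≈ 26.350
Retention S: 1000/CN − 10 with CN=26.350 → S = 4500/161 ≈ 27.950 in
Ia = 0.2·(4500/161) = 900/161 in ≈ 5.590 in

S = 4500/161 in ≈ 27.950 in; Ia = 900/161 in ≈ 5.590 in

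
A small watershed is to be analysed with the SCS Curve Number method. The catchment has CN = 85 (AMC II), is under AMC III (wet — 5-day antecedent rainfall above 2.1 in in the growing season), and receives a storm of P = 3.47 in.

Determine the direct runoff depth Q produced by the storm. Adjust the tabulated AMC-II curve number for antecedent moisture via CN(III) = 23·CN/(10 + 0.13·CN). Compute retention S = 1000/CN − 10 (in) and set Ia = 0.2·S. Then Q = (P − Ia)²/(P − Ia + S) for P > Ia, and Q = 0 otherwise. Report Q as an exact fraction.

Adjust CN=85 to AMC III: 23·85/(10 + 0.13·85) → 1955 ÷ (421/20) = 39100/421 ≈ 92.874
Retention S: 1000/CN − 10 with CN=92.874 → S = 300/391 ≈ 0.767 in
Ia = 0.2·(300/391) = 60/391 in ≈ 0.153 in
Excess rainfall: 3.470 − 0.153 = 3.317 in; P > Ia so Q > 0
Q: (129677/39100)² ÷ (159677/39100) = 16816124329/6243370700 in (≈ 2.693 in)

Q = 16816124329/6243370700 in ≈ 2.693 in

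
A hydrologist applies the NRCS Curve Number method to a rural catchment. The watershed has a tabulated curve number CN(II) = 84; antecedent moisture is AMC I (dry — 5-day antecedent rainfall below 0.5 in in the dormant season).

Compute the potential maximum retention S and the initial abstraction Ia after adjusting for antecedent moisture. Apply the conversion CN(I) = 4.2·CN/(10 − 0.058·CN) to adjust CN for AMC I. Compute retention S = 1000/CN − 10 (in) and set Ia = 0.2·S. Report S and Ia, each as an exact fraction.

S = 2000/441 in ≈ 4.535 in; Ia = 400/441 in ≈ 0.907 in

CN(I) from CN(II)=84: (4.2·84)/(10 − 0.058·84) = 44100/641 ≈ 68.799
S = 1000/(44100/641) − 10 = 2000/441 in ≈ 4.535 in
Initial abstraction Ia = S/5 = (2000/441)/5 = 400/441 ≈ 0.907 in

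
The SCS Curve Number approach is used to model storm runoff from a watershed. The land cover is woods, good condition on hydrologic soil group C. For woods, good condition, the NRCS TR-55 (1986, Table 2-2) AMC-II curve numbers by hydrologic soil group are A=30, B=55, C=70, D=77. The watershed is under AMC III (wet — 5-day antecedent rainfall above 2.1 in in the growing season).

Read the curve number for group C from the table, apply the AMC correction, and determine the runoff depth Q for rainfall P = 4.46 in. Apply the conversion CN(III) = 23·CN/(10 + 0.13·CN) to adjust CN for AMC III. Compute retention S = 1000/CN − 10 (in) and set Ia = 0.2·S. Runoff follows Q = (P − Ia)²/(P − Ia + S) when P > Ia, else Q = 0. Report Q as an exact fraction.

NRCS table: woods, good condition, soil group C → CN(II) = 70
CN(III) from CN(II)=70: (23·70)/(10 + 0.13·70) = 16100/191 ≈ 84.293
Max retention: S = 1000/(16100/191) − 10 = 300/161 in (≈ 1.863 in)
Ia = 0.2S: 0.2·1.863 = 0.373 in (exactly 60/161)
Excess rainfall: 4.460 − 0.373 = 4.087 in; P > Ia so Q > 0
Q: (32903/8050)² ÷ (47903/8050) = 1082607409/385619150 in (≈ 2.807 in)

Q = 1082607409/385619150 in ≈ 2.807 in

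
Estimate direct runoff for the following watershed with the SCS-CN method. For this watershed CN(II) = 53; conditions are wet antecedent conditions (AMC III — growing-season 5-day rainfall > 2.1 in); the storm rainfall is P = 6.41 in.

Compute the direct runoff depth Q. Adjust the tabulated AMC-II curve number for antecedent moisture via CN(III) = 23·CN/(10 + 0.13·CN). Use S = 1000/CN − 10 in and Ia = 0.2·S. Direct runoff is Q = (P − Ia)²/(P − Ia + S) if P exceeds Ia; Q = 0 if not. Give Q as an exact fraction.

Q = 472489889641/141084500100 in ≈ 3.349 in

Wet (AMC III): CN(III) = 23·53/(10 + 0.13·53) = 1219/(1689/100) = 121900/1689 ≈ 72.173
Max retention: S = 1000/(121900/1689) − 10 = 4700/1219 in (≈ 3.856 in)
Ia = 0.2·(4700/1219) = 940/1219 in ≈ 0.771 in
Since P=6.410 > Ia=0.771: effective rainfall P−Ia = 687379/121900 in
Q = (687379/121900)²/((687379/121900) + 4700/1219) = (472489889641/14859610000)/(1157379/121900) = 472489889641/141084500100 in ≈ 3.349 in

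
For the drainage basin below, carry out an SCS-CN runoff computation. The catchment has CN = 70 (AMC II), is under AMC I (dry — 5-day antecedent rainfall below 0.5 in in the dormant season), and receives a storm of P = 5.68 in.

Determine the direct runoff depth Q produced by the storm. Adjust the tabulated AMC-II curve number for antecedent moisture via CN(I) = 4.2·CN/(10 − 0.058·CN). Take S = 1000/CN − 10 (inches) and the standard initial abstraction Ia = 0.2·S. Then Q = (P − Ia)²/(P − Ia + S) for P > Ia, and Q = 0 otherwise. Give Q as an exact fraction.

CN(I) from CN(II)=70: (4.2·70)/(10 − 0.058·70) = 4900/99 ≈ 49.495
Max retention: S = 1000/(4900/99) − 10 = 500/49 in (≈ 10.204 in)
Ia = 0.2·(500/49) = 100/49 in ≈ 2.041 in
Since P=5.680 > Ia=2.041: effective rainfall P−Ia = 4458/1225 in
Q = (4458/1225)²/((4458/1225) + 500/49) = (19873764/1500625)/(16958/1225) = 9936882/10386775 in ≈ 0.957 in

Q = 9936882/10386775 in ≈ 0.957 in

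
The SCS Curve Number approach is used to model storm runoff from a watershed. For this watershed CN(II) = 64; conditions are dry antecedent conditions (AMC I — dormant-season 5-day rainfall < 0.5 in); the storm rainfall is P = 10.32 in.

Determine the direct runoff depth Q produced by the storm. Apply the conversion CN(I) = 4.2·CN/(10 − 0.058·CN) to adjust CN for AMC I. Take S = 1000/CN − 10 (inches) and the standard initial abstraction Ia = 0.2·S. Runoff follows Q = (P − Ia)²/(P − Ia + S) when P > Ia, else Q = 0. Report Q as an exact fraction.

Dry (AMC I): CN(I) = 4.2·64/(10 − 0.058·64) = (1344/5)/(786/125) = 5600/131 ≈ 42.748
Max retention: S = 1000/(5600/131) − 10 = 375/28 in (≈ 13.393 in)
Ia = 0.2S: 0.2·13.393 = 2.679 in (exactly 75/28)
P − Ia = 10.320 − 2.679 = 5349/700 ≈ 7.641 in (> 0, runoff occurs)
Q: (5349/700)² ÷ (3681/175) = 3179089/1145200 in (≈ 2.776 in)

Q = 3179089/1145200 in ≈ 2.776 in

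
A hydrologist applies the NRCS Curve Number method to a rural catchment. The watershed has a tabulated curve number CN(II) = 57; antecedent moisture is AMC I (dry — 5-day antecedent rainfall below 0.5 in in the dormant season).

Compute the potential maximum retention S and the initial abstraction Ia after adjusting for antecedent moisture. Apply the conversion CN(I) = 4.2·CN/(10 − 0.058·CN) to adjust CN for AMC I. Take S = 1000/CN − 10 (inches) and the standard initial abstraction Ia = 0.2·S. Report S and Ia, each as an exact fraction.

CN(I) from CN(II)=57: (4.2·57)/(10 − 0.058·57) = 119700/3347 ≈ 35.763
Retention S: 1000/CN − 10 with CN=35.763 → S = 21500/1197 ≈ 17.962 in
Initial abstraction Ia = S/5 = (21500/1197)/5 = 4300/1197 ≈ 3.592 in

S = 21500/1197 in ≈ 17.962 in; Ia = 4300/1197 in ≈ 3.592 in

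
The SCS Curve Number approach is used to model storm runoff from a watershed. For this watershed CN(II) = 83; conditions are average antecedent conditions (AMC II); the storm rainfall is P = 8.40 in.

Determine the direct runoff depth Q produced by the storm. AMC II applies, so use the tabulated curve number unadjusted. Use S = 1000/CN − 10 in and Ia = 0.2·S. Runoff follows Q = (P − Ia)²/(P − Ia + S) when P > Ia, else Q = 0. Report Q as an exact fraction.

AMC II — tabulated CN = 83 applies directly.
Retention S: 1000/CN − 10 with CN=83.000 → S = 170/83 ≈ 2.048 in
Initial abstraction Ia = S/5 = (170/83)/5 = 34/83 ≈ 0.410 in
Excess rainfall: 8.400 − 0.410 = 7.990 in; P > Ia so Q > 0
Q: (3316/415)² ÷ (4166/415) = 5497928/864445 in (≈ 6.360 in)

Q = 5497928/864445 in ≈ 6.360 in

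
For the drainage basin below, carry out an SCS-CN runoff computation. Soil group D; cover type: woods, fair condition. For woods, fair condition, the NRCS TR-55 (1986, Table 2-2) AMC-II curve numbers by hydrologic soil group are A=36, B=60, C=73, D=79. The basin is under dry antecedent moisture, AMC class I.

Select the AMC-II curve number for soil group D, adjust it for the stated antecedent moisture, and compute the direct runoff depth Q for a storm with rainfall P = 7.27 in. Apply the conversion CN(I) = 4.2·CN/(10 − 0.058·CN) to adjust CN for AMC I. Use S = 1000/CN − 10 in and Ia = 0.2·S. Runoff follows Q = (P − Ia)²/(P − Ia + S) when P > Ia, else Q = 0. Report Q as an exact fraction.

Q = 2249889489/769720700 in ≈ 2.923 in

NRCS table: woods, fair condition, soil group D → CN(II) = 79
Adjust CN=79 to AMC I: 4.2·79/(10 − 0.058·79) → (1659/5) ÷ (2709/500) = 7900/129 ≈ 61.240
Max retention: S = 1000/(7900/129) − 10 = 500/79 in (≈ 6.329 in)
Ia = 0.2S: 0.2·6.329 = 1.266 in (exactly 100/79)
Excess rainfall: 7.270 − 1.266 = 6.004 in; P > Ia so Q > 0
Runoff Q = (P−Ia)²/(P−Ia+S) = (6.004)²/(6.004+6.329) = 2249889489/769720700 ≈ 2.923 in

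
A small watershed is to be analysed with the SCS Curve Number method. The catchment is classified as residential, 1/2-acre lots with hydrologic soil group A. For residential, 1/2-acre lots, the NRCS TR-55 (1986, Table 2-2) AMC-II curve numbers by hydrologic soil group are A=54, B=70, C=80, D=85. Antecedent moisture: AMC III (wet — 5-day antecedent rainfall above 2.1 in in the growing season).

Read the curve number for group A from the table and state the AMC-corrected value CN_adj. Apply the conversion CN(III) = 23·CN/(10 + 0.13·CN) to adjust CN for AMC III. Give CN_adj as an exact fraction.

CN_adj = 2700/37 ≈ 72.973

NRCS table: residential, 1/2-acre lots, soil group A → CN(II) = 54
Adjust CN=54 to AMC III: 23·54/(10 + 0.13·54) → 1242 ÷ (851/50) = 2700/37 ≈ 72.973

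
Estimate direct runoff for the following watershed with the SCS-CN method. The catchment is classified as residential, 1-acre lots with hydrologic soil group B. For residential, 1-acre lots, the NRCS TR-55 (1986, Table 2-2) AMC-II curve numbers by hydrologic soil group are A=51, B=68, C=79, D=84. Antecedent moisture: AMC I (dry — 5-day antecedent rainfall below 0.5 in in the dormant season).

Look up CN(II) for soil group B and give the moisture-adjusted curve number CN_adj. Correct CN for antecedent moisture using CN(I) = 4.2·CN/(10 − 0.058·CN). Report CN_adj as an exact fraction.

CN_adj = 35700/757 ≈ 47.160

NRCS table: residential, 1-acre lots, soil group B → CN(II) = 68
Dry (AMC I): CN(I) = 4.2·68/(10 − 0.058·68) = (1428/5)/(757/125) = 35700/757 ≈ 47.160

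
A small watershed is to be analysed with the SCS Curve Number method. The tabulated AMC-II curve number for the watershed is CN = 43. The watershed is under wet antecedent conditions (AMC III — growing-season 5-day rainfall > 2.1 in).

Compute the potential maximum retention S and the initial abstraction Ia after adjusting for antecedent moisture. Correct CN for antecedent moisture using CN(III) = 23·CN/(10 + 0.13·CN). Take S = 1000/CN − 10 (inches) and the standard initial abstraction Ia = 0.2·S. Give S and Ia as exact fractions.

S = 5700/989 in ≈ 5.763 in; Ia = 1140/989 in ≈ 1.153 in

Adjust CN=43 to AMC III: 23·43/(10 + 0.13·43) → 989 ÷ (1559/100) = 98900/1559 ≈ 63.438
Retention S: 1000/CN − 10 with CN=63.438 → S = 5700/989 ≈ 5.763 in
Ia = 0.2·(5700/989) = 1140/989 in ≈ 1.153 in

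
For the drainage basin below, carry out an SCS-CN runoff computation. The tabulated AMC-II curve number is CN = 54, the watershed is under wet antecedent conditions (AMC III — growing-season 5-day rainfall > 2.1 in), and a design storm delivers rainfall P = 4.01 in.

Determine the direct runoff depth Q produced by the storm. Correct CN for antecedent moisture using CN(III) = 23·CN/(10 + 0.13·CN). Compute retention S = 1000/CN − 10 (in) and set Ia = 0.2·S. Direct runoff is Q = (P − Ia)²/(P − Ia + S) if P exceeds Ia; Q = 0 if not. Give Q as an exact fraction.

CN(III) from CN(II)=54: (23·54)/(10 + 0.13·54) = 2700/37 ≈ 72.973
Max retention: S = 1000/(2700/37) − 10 = 100/27 in (≈ 3.704 in)
Ia = 0.2·(100/27) = 20/27 in ≈ 0.741 in
Since P=4.010 > Ia=0.741: effective rainfall P−Ia = 8827/2700 in
Q = (8827/2700)²/((8827/2700) + 100/27) = (77915929/7290000)/(18827/2700) = 77915929/50832900 in ≈ 1.533 in

Q = 77915929/50832900 in ≈ 1.533 in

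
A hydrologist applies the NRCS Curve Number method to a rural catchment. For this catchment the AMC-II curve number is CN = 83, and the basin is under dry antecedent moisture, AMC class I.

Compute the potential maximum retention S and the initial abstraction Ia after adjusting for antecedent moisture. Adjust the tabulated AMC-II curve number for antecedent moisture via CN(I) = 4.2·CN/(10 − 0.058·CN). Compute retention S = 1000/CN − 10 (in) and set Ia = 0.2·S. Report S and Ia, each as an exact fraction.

S = 8500/1743 in ≈ 4.877 in; Ia = 1700/1743 in ≈ 0.975 in

Dry (AMC I): CN(I) = 4.2·83/(10 − 0.058·83) = (1743/5)/(2593/500) = 174300/2593 ≈ 67.219
Max retention: S = 1000/(174300/2593) − 10 = 8500/1743 in (≈ 4.877 in)
Ia = 0.2S: 0.2·4.877 = 0.975 in (exactly 1700/1743)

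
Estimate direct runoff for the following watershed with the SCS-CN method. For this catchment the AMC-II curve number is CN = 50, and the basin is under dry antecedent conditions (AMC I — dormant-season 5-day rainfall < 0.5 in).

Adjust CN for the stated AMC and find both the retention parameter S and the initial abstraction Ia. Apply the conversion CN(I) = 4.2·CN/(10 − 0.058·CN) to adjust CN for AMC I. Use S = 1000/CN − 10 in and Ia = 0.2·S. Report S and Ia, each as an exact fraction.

CN(I) from CN(II)=50: (4.2·50)/(10 − 0.058·50) = 2100/71 ≈ 29.577
Max retention: S = 1000/(2100/71) − 10 = 500/21 in (≈ 23.810 in)
Ia = 0.2·(500/21) = 100/21 in ≈ 4.762 in

S = 500/21 in ≈ 23.810 in; Ia = 100/21 in ≈ 4.762 in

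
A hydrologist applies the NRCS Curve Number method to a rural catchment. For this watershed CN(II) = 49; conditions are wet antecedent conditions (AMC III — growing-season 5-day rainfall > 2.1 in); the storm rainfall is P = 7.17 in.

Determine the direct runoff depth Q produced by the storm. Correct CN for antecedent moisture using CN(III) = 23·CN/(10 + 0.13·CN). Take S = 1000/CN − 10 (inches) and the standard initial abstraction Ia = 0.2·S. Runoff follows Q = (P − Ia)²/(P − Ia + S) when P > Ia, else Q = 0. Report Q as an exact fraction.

Wet (AMC III): CN(III) = 23·49/(10 + 0.13·49) = 1127/(1637/100) = 112700/1637 ≈ 68.845
Retention S: 1000/CN − 10 with CN=68.845 → S = 5100/1127 ≈ 4.525 in
Ia = 0.2·(5100/1127) = 1020/1127 in ≈ 0.905 in
Since P=7.170 > Ia=0.905: effective rainfall P−Ia = 706059/112700 in
Q = (706059/112700)²/((706059/112700) + 5100/1127) = (498519311481/12701290000)/(1216059/112700) = 166173103827/45683283100 in ≈ 3.638 in

Q = 166173103827/45683283100 in ≈ 3.638 in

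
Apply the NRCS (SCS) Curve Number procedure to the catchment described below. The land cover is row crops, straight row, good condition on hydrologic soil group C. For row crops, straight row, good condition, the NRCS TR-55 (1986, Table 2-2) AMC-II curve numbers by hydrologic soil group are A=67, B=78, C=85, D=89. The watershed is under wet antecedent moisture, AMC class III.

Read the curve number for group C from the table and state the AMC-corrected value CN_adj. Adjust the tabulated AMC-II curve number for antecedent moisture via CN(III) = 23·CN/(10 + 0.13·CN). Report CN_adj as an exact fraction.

NRCS table: row crops, straight row, good condition, soil group C → CN(II) = 85
CN(III) from CN(II)=85: (23·85)/(10 + 0.13·85) = 39100/421 ≈ 92.874

CN_adj = 39100/421 ≈ 92.874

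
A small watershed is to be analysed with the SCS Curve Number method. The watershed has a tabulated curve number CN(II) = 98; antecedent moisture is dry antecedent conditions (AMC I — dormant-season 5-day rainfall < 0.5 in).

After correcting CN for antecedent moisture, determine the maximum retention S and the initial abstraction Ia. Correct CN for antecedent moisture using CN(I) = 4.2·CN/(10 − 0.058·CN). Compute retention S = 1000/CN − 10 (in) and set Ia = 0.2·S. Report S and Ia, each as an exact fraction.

S = 500/1029 in ≈ 0.486 in; Ia = 100/1029 in ≈ 0.097 in

Adjust CN=98 to AMC I: 4.2·98/(10 − 0.058·98) → (2058/5) ÷ (1079/250) = 102900/1079 ≈ 95.366
Retention S: 1000/CN − 10 with CN=95.366 → S = 500/1029 ≈ 0.486 in
Ia = 0.2·(500/1029) = 100/1029 in ≈ 0.097 in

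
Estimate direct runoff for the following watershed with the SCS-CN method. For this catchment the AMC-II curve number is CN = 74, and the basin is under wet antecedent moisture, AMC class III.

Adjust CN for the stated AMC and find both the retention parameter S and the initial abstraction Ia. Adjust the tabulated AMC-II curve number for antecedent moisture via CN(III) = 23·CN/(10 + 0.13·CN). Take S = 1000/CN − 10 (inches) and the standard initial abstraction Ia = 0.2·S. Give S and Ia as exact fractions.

S = 1300/851 in ≈ 1.528 in; Ia = 260/851 in ≈ 0.306 in

Adjust CN=74 to AMC III: 23·74/(10 + 0.13·74) → 1702 ÷ (981/50) = 85100/981 ≈ 86.748
Retention S: 1000/CN − 10 with CN=86.748 → S = 1300/851 ≈ 1.528 in
Initial abstraction Ia = S/5 = (1300/851)/5 = 260/851 ≈ 0.306 in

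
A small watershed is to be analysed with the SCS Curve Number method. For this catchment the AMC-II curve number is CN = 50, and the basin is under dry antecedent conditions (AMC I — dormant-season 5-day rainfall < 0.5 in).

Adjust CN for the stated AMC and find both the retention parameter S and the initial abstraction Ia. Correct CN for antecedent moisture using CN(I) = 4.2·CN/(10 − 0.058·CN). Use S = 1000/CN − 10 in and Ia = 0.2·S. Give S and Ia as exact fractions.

Adjust CN=50 to AMC I: 4.2·50/(10 − 0.058·50) → 210 ÷ (71/10) = 2100/71 ≈ 29.577
S = 1000/(2100/71) − 10 = 500/21 in ≈ 23.810 in
Initial abstraction Ia = S/5 = (500/21)/5 = 100/21 ≈ 4.762 in

S = 500/21 in ≈ 23.810 in; Ia = 100/21 in ≈ 4.762 in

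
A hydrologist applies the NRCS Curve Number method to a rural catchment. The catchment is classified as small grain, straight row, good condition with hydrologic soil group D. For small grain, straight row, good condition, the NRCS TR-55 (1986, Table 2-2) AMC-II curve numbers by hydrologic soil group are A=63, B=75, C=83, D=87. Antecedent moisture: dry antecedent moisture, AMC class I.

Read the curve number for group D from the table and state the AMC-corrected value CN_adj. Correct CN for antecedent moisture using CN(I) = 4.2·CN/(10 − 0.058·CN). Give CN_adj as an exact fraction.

CN_adj = 182700/2477 ≈ 73.759

NRCS table: small grain, straight row, good condition, soil group D → CN(II) = 87
CN(I) from CN(II)=87: (4.2·87)/(10 − 0.058·87) = 182700/2477 ≈ 73.759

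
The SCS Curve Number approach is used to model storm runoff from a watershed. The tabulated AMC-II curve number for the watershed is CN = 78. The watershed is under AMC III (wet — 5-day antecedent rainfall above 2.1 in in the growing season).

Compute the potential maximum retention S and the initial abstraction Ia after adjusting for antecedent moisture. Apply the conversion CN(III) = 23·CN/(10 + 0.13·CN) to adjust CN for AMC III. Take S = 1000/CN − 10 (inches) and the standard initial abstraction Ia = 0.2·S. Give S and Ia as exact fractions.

S = 1100/897 in ≈ 1.226 in; Ia = 220/897 in ≈ 0.245 in

Adjust CN=78 to AMC III: 23·78/(10 + 0.13·78) → 1794 ÷ (1007/50) = 89700/1007 ≈ 89.076
Max retention: S = 1000/(89700/1007) − 10 = 1100/897 in (≈ 1.226 in)
Ia = 0.2S: 0.2·1.226 = 0.245 in (exactly 220/897)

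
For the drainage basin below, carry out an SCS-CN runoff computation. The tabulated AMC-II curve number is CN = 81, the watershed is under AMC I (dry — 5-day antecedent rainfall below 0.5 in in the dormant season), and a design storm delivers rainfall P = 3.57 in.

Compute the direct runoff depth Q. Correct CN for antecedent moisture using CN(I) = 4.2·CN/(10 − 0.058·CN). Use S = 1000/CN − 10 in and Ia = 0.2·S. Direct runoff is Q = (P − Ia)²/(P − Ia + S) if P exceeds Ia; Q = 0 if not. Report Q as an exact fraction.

Q = 174103404049/232570415700 in ≈ 0.749 in

CN(I) from CN(II)=81: (4.2·81)/(10 − 0.058·81) = 170100/2651 ≈ 64.164
Retention S: 1000/CN − 10 with CN=64.164 → S = 9500/1701 ≈ 5.585 in
Initial abstraction Ia = S/5 = (9500/1701)/5 = 1900/1701 ≈ 1.117 in
Since P=3.570 > Ia=1.117: effective rainfall P−Ia = 417257/170100 in
Q = (417257/170100)²/((417257/170100) + 9500/1701) = (174103404049/28934010000)/(1367257/170100) = 174103404049/232570415700 in ≈ 0.749 in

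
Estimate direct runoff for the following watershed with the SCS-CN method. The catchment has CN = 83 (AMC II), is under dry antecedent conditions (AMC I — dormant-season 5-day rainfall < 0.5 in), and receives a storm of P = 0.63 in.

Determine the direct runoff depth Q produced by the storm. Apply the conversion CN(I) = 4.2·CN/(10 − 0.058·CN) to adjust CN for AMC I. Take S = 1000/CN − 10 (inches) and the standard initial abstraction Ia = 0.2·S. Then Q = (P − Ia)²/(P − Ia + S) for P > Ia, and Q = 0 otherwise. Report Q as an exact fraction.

Adjust CN=83 to AMC I: 4.2·83/(10 − 0.058·83) → (1743/5) ÷ (2593/500) = 174300/2593 ≈ 67.219
Retention S: 1000/CN − 10 with CN=67.219 → S = 8500/1743 ≈ 4.877 in
Initial abstraction Ia = S/5 = (8500/1743)/5 = 1700/1743 ≈ 0.975 in
P = 0.630 ≤ Ia = 0.975 in: entire storm abstracted, Q = 0.

Q = 0 in ≈ 0.000 in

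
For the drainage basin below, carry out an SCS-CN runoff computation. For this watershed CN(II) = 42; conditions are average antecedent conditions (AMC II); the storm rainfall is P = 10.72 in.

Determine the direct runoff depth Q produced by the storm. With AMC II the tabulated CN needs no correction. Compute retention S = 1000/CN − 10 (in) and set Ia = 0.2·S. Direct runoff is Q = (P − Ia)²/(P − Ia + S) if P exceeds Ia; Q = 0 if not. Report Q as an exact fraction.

Q = 4363921/1499925 in ≈ 2.909 in

Average conditions: CN = 42 (no AMC adjustment).
Max retention: S = 1000/42 − 10 = 290/21 in (≈ 13.810 in)
Ia = 0.2S: 0.2·13.810 = 2.762 in (exactly 58/21)
P − Ia = 10.720 − 2.762 = 4178/525 ≈ 7.958 in (> 0, runoff occurs)
Q: (4178/525)² ÷ (11428/525) = 4363921/1499925 in (≈ 2.909 in)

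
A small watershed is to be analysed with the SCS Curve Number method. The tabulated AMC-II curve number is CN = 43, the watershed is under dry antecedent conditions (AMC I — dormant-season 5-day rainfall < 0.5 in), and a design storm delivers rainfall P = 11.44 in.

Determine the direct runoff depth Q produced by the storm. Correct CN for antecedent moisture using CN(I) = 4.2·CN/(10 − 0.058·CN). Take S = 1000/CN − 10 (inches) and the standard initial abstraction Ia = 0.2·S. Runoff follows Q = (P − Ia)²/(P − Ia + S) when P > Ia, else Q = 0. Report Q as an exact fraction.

Q = 744439698/1038773575 in ≈ 0.717 in

Dry (AMC I): CN(I) = 4.2·43/(10 − 0.058·43) = (903/5)/(3753/500) = 30100/1251 ≈ 24.061
Max retention: S = 1000/(30100/1251) − 10 = 9500/301 in (≈ 31.561 in)
Ia = 0.2S: 0.2·31.561 = 6.312 in (exactly 1900/301)
Excess rainfall: 11.440 − 6.312 = 5.128 in; P > Ia so Q > 0
Runoff Q = (P−Ia)²/(P−Ia+S) = (5.128)²/(5.128+31.561) = 744439698/1038773575 ≈ 0.717 in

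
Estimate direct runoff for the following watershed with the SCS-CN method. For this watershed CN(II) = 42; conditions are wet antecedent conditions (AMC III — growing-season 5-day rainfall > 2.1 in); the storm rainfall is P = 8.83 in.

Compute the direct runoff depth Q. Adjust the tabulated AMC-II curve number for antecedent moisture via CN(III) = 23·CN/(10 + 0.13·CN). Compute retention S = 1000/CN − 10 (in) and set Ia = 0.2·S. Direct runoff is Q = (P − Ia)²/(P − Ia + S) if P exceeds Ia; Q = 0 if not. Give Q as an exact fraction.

Q = 135784143121/31805018700 in ≈ 4.269 in

CN(III) from CN(II)=42: (23·42)/(10 + 0.13·42) = 48300/773 ≈ 62.484
S = 1000/(48300/773) − 10 = 2900/483 in ≈ 6.004 in
Ia = 0.2S: 0.2·6.004 = 1.201 in (exactly 580/483)
P − Ia = 8.830 − 1.201 = 368489/48300 ≈ 7.629 in (> 0, runoff occurs)
Q: (368489/48300)² ÷ (658489/48300) = 135784143121/31805018700 in (≈ 4.269 in)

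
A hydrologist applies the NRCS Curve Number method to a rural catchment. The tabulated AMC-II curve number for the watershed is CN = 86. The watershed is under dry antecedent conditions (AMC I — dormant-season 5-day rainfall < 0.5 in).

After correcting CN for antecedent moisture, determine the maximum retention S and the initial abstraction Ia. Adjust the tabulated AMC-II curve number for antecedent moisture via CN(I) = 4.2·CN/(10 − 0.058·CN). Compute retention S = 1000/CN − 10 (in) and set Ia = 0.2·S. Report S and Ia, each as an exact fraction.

CN(I) from CN(II)=86: (4.2·86)/(10 − 0.058·86) = 12900/179 ≈ 72.067
Retention S: 1000/CN − 10 with CN=72.067 → S = 500/129 ≈ 3.876 in
Initial abstraction Ia = S/5 = (500/129)/5 = 100/129 ≈ 0.775 in

S = 500/129 in ≈ 3.876 in; Ia = 100/129 in ≈ 0.775 in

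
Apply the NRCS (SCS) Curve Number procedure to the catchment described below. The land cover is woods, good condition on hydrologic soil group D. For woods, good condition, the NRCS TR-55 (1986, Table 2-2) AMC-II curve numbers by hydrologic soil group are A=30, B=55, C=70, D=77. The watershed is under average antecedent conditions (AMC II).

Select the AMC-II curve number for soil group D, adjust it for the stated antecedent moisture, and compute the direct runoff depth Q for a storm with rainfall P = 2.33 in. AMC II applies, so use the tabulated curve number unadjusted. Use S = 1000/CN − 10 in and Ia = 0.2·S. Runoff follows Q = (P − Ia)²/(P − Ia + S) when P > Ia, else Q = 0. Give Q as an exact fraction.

Q = 177982281/279825700 in ≈ 0.636 in

NRCS table: woods, good condition, soil group D → CN(II) = 77
AMC II — tabulated CN = 77 applies directly.
S = 1000/77 − 10 = 230/77 in ≈ 2.987 in
Ia = 0.2·(230/77) = 46/77 in ≈ 0.597 in
P − Ia = 2.330 − 0.597 = 13341/7700 ≈ 1.733 in (> 0, runoff occurs)
Q = (13341/7700)²/((13341/7700) + 230/77) = (177982281/59290000)/(36341/7700) = 177982281/279825700 in ≈ 0.636 in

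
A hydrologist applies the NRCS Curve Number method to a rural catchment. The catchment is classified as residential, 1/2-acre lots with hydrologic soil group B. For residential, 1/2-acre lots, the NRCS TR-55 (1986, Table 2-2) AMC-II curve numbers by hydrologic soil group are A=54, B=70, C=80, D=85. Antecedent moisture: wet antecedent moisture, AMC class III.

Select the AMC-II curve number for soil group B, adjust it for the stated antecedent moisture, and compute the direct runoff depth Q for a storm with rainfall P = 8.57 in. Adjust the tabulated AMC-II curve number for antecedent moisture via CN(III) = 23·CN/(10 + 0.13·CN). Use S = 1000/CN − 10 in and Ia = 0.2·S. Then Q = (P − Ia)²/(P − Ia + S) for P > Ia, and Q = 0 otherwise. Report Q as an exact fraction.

Q = 17417928529/2607829700 in ≈ 6.679 in

NRCS table: residential, 1/2-acre lots, soil group B → CN(II) = 70
Adjust CN=70 to AMC III: 23·70/(10 + 0.13·70) → 1610 ÷ (191/10) = 16100/191 ≈ 84.293
S = 1000/(16100/191) − 10 = 300/161 in ≈ 1.863 in
Ia = 0.2S: 0.2·1.863 = 0.373 in (exactly 60/161)
P − Ia = 8.570 − 0.373 = 131977/16100 ≈ 8.197 in (> 0, runoff occurs)
Q: (131977/16100)² ÷ (161977/16100) = 17417928529/2607829700 in (≈ 6.679 in)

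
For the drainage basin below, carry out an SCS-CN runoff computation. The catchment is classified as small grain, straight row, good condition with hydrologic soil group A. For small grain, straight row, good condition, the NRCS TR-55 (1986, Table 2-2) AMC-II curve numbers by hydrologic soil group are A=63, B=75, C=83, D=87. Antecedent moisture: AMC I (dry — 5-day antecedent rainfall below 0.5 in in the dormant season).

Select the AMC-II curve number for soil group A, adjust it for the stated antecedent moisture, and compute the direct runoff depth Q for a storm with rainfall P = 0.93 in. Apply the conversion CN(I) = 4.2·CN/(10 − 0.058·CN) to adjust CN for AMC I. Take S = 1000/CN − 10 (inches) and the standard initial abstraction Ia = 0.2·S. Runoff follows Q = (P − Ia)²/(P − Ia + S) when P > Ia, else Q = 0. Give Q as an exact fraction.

Q = 0 in ≈ 0.000 in

NRCS table: small grain, straight row, good condition, soil group A → CN(II) = 63
CN(I) from CN(II)=63: (4.2·63)/(10 − 0.058·63) = 132300/3173 ≈ 41.696
Max retention: S = 1000/(132300/3173) − 10 = 18500/1323 in (≈ 13.983 in)
Ia = 0.2S: 0.2·13.983 = 2.797 in (exactly 3700/1323)
P = 0.930 ≤ Ia = 2.797 in: entire storm abstracted, Q = 0.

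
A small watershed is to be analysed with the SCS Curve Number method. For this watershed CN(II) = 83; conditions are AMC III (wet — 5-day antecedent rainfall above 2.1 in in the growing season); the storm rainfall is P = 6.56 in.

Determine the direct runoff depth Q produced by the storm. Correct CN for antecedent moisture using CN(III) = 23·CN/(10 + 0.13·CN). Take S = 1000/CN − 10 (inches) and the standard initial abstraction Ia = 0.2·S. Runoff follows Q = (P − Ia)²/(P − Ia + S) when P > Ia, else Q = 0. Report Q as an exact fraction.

CN(III) from CN(II)=83: (23·83)/(10 + 0.13·83) = 190900/2079 ≈ 91.823
Max retention: S = 1000/(190900/2079) − 10 = 1700/1909 in (≈ 0.891 in)
Ia = 0.2·(1700/1909) = 340/1909 in ≈ 0.178 in
P − Ia = 6.560 − 0.178 = 304576/47725 ≈ 6.382 in (> 0, runoff occurs)
Q: (304576/47725)² ÷ (347076/47725) = 23191634944/4141050525 in (≈ 5.600 in)

Q = 23191634944/4141050525 in ≈ 5.600 in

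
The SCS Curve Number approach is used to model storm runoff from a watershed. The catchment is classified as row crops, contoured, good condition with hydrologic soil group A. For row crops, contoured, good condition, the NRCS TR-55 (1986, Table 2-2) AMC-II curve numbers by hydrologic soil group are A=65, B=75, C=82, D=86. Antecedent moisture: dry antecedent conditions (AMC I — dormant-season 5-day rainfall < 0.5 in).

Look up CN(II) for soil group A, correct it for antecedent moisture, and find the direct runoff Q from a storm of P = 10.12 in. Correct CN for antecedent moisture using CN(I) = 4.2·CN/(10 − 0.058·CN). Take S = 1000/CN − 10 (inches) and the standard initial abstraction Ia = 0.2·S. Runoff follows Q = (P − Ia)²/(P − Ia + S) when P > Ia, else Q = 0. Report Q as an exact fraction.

NRCS table: row crops, contoured, good condition, soil group A → CN(II) = 65
Adjust CN=65 to AMC I: 4.2·65/(10 − 0.058·65) → 273 ÷ (623/100) = 3900/89 ≈ 43.820
S = 1000/(3900/89) − 10 = 500/39 in ≈ 12.821 in
Initial abstraction Ia = S/5 = (500/39)/5 = 100/39 ≈ 2.564 in
Excess rainfall: 10.120 − 2.564 = 7.556 in; P > Ia so Q > 0
Q: (7367/975)² ÷ (19867/975) = 54272689/19370325 in (≈ 2.802 in)

Q = 54272689/19370325 in ≈ 2.802 in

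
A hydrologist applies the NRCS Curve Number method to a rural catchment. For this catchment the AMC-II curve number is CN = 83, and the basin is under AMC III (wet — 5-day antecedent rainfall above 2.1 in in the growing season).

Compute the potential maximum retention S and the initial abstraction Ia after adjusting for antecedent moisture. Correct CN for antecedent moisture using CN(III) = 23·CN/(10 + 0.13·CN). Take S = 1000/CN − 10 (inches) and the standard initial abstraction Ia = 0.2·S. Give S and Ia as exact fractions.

S = 1700/1909 in ≈ 0.891 in; Ia = 340/1909 in ≈ 0.178 in

CN(III) from CN(II)=83: (23·83)/(10 + 0.13·83) = 190900/2079 ≈ 91.823
S = 1000/(190900/2079) − 10 = 1700/1909 in ≈ 0.891 in
Initial abstraction Ia = S/5 = (1700/1909)/5 = 340/1909 ≈ 0.178 in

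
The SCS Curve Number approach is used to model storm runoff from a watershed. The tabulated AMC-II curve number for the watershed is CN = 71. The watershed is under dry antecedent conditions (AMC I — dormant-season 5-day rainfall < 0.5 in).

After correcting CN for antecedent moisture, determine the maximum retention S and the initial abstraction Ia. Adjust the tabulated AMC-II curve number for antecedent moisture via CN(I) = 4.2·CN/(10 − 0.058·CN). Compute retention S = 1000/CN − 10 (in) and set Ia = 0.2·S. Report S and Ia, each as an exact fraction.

S = 14500/1491 in ≈ 9.725 in; Ia = 2900/1491 in ≈ 1.945 in

CN(I) from CN(II)=71: (4.2·71)/(10 − 0.058·71) = 149100/2941 ≈ 50.697
Retention S: 1000/CN − 10 with CN=50.697 → S = 14500/1491 ≈ 9.725 in
Initial abstraction Ia = S/5 = (14500/1491)/5 = 2900/1491 ≈ 1.945 in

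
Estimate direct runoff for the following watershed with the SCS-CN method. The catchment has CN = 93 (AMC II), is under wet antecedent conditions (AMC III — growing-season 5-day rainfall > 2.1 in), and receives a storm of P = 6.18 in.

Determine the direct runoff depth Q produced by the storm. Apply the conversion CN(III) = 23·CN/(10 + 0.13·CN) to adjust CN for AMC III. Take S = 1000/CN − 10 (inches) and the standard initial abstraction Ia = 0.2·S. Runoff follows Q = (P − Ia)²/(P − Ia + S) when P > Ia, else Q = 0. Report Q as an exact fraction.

Wet (AMC III): CN(III) = 23·93/(10 + 0.13·93) = 2139/(2209/100) = 213900/2209 ≈ 96.831
Retention S: 1000/CN − 10 with CN=96.831 → S = 700/2139 ≈ 0.327 in
Ia = 0.2S: 0.2·0.327 = 0.065 in (exactly 140/2139)
Excess rainfall: 6.180 − 0.065 = 6.115 in; P > Ia so Q > 0
Q: (653951/106950)² ÷ (688951/106950) = 427651910401/73683309450 in (≈ 5.804 in)

Q = 427651910401/73683309450 in ≈ 5.804 in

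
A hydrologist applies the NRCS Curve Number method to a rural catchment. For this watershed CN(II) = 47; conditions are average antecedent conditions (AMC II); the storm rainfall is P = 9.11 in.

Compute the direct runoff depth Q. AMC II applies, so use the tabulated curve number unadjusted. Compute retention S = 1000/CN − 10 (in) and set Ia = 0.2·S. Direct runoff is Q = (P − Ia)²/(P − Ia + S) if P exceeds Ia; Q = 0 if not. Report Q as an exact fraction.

CN(II) = 47; AMC II needs no correction.
Max retention: S = 1000/47 − 10 = 530/47 in (≈ 11.277 in)
Ia = 0.2S: 0.2·11.277 = 2.255 in (exactly 106/47)
Excess rainfall: 9.110 − 2.255 = 6.855 in; P > Ia so Q > 0
Q: (32217/4700)² ÷ (85217/4700) = 1037935089/400519900 in (≈ 2.591 in)

Q = 1037935089/400519900 in ≈ 2.591 in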